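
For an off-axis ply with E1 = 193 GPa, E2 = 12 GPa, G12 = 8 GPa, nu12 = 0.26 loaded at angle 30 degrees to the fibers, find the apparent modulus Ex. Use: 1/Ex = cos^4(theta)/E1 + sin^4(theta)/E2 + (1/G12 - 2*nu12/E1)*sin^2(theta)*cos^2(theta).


cos^4(30) = 0.5625, sin^4(30) = 0.0625, sin^2(30)*cos^2(30) = 0.1875
1/G12 - 2*nu12/E1 = 1/8 - 2*0.26/193 = 0.122306 GPa^-1
1/Ex = 0.5625/193 + 0.0625/12 + 0.122306*0.1875 = 0.0310552 GPa^-1
Ex = 32.2 GPa

32.2 GPa


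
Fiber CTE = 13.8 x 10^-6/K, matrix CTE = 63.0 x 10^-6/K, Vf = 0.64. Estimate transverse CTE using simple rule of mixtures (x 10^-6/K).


alpha_2 = alpha_f*Vf + alpha_m*(1-Vf) = 13.8*0.64 + 63.0*0.36 = 31.5 x 10^-6/K

31.5 x 10^-6/K


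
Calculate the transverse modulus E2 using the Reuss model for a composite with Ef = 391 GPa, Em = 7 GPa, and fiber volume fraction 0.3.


1/E2 = Vf/Ef + (1-Vf)/Em = 0.3/391 + 0.7/7
E2 = 9.92 GPa

9.92 GPa


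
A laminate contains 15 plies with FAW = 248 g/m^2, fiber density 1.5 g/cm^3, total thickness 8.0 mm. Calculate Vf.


Vf = n * FAW / (rho_f * h * 1000) = 15 * 248 / (1.5 * 8.0 * 1000) = 0.31

0.31


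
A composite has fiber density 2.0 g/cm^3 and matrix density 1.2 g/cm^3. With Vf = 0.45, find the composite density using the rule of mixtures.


rho_c = rho_f*Vf + rho_m*(1-Vf) = 2.0*0.45 + 1.2*0.55 = 1.56 g/cm^3

1.56 g/cm^3


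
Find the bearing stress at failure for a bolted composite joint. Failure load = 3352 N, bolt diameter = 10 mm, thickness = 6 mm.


sigma_br = F/(d*h) = 3352/(10*6) = 55.9 MPa

55.9 MPa


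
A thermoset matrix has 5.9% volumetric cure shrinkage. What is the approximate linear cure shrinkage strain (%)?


Linear shrinkage ≈ vol_shrink/3 = 5.9/3 = 1.967%

1.967%


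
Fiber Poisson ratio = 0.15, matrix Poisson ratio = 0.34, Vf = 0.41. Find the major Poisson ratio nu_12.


nu_12 = nu_f*Vf + nu_m*(1-Vf) = 0.15*0.41 + 0.34*0.59 = 0.2621

0.2621


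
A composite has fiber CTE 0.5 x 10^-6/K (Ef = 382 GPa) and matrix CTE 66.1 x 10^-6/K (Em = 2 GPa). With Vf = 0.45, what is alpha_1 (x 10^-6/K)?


E1 = Ef*Vf + Em*(1-Vf) = 173.0
alpha_1 = (alpha_f*Ef*Vf + alpha_m*Em*(1-Vf))/E1 = 0.92 x 10^-6/K

0.92 x 10^-6/K


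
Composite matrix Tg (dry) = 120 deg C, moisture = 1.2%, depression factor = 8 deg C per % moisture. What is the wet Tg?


Tg_wet = Tg_dry - k*moisture = 120 - 8*1.2 = 110.4 deg C

110.4 deg C


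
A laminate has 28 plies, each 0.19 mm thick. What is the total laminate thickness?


h = n * t_ply = 28 * 0.19 = 5.32 mm

5.32 mm


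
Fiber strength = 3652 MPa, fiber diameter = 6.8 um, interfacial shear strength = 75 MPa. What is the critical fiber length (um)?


Lc = sigma_f * d / (2 * tau_i) = 3652 * 6.8 / (2 * 75) = 165.6 um

165.6 um


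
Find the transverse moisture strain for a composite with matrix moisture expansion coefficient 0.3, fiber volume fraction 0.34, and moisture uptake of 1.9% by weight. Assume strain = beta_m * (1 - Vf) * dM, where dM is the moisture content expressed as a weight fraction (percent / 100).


dM = 1.9/100 = 0.019
strain = beta_m * (1-Vf) * dM = 0.3 * 0.66 * 0.019 = 0.003762

0.003762


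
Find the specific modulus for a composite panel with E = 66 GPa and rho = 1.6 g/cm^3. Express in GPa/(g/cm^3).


Specific stiffness = E/rho = 66/1.6 = 41.3 GPa/(g/cm^3)

41.3 GPa/(g/cm^3)


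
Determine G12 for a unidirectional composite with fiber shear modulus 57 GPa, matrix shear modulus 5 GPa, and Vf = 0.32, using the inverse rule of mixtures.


1/G12 = Vf/Gf + (1-Vf)/Gm = 0.32/57 + 0.68/5
G12 = 7.06 GPa

7.06 GPa


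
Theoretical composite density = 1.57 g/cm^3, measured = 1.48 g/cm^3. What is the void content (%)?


Void% = (rho_theo - rho_actual)/rho_theo * 100 = (1.57 - 1.48)/1.57 * 100 = 5.73%

5.73%


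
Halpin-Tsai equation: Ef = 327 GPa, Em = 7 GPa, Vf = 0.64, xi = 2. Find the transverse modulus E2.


eta = (Ef/Em - 1)/(Ef/Em + xi) = (46.7143 - 1)/(46.7143 + 2) = 0.9384
E2 = Em*(1+xi*eta*Vf)/(1-eta*Vf) = 38.58 GPa

38.58 GPa


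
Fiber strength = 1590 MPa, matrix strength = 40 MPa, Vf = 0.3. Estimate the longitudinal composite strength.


sigma_1 = sigma_f*Vf + sigma_m*(1-Vf) = 1590*0.3 + 40*0.7 = 505.0 MPa

505.0 MPa


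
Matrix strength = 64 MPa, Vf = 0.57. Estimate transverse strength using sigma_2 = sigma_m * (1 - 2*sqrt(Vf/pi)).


factor = 1 - 2*sqrt(0.57/pi) = 0.1481
sigma_2 = 64 * 0.1481 = 9.48 MPa

9.48 MPa


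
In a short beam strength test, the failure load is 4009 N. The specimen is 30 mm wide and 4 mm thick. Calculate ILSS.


ILSS = 3F/(4bh) = 3*4009/(4*30*4) = 25.06 MPa

25.06 MPa


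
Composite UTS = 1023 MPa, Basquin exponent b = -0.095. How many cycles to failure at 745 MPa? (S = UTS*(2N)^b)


N = 0.5 * (S/UTS)^(1/b) = 0.5 * (745/1023)^(1/-0.095) = 14.0815 cycles

14.0815 cycles


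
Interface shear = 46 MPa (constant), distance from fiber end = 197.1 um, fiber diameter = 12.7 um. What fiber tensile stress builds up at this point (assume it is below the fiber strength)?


Force balance: sigma_f * (pi*d^2/4) = tau * (pi*d) * x  ->  sigma_f = 4 * tau * x / d
sigma_f = 4 * 46 * 197.1 / 12.7 = 2855.6 MPa

2855.6 MPa


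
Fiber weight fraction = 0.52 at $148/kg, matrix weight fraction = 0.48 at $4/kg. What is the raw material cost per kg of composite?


Cost = cost_f*Wf + cost_m*Wm = 148*0.52 + 4*0.48 = $78.88/kg

$78.88/kg


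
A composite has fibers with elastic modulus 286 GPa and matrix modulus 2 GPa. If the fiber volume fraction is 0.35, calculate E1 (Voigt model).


E1 = Ef*Vf + Em*(1-Vf) = 286*0.35 + 2*0.65 = 101.4 GPa

101.4 GPa


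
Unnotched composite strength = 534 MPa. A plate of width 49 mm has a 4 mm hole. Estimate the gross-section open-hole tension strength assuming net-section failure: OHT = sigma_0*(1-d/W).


OHT = sigma_0*(1-d/W) = 534*(1-4/49) = 490.4 MPa

490.4 MPa


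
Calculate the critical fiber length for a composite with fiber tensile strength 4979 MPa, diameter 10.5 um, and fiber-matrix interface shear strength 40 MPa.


Lc = sigma_f * d / (2 * tau_i) = 4979 * 10.5 / (2 * 40) = 653.5 um

653.5 um


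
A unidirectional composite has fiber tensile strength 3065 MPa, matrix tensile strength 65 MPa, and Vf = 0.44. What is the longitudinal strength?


sigma_1 = sigma_f*Vf + sigma_m*(1-Vf) = 3065*0.44 + 65*0.56 = 1385.0 MPa

1385.0 MPa


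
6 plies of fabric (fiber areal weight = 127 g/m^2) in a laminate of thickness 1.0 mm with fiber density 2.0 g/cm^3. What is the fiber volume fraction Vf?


Vf = n * FAW / (rho_f * h * 1000) = 6 * 127 / (2.0 * 1.0 * 1000) = 0.381

0.381


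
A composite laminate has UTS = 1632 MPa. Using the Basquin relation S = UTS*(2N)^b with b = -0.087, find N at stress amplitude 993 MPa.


N = 0.5 * (S/UTS)^(1/b) = 0.5 * (993/1632)^(1/-0.087) = 151.0412 cycles

151.0412 cycles


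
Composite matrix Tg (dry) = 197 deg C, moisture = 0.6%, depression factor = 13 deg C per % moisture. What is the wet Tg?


Tg_wet = Tg_dry - k*moisture = 197 - 13*0.6 = 189.2 deg C

189.2 deg C


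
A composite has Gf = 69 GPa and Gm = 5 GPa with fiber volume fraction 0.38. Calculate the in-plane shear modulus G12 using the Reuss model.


1/G12 = Vf/Gf + (1-Vf)/Gm = 0.38/69 + 0.62/5
G12 = 7.72 GPa

7.72 GPa


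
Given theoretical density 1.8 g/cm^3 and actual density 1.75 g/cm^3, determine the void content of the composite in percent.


Void% = (rho_theo - rho_actual)/rho_theo * 100 = (1.8 - 1.75)/1.8 * 100 = 2.78%

2.78%


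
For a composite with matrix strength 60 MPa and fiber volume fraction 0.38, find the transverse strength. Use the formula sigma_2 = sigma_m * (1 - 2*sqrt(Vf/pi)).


factor = 1 - 2*sqrt(0.38/pi) = 0.3044
sigma_2 = 60 * 0.3044 = 18.27 MPa

18.27 MPa


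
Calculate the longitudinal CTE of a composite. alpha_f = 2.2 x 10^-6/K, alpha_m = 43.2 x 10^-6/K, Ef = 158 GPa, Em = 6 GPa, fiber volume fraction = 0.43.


E1 = Ef*Vf + Em*(1-Vf) = 71.36
alpha_1 = (alpha_f*Ef*Vf + alpha_m*Em*(1-Vf))/E1 = 4.16 x 10^-6/K

4.16 x 10^-6/K


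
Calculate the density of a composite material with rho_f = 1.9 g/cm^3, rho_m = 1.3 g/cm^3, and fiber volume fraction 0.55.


rho_c = rho_f*Vf + rho_m*(1-Vf) = 1.9*0.55 + 1.3*0.45 = 1.63 g/cm^3

1.63 g/cm^3


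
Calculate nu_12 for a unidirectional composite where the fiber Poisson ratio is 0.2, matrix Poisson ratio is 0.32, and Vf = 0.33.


nu_12 = nu_f*Vf + nu_m*(1-Vf) = 0.2*0.33 + 0.32*0.67 = 0.2804

0.2804


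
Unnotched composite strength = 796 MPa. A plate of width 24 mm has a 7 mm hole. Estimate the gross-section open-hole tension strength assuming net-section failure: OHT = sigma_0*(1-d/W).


OHT = sigma_0*(1-d/W) = 796*(1-7/24) = 563.8 MPa

563.8 MPa


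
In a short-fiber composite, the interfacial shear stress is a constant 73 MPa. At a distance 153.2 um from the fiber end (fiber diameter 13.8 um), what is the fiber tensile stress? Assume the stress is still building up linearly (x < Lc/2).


Force balance: sigma_f * (pi*d^2/4) = tau * (pi*d) * x  ->  sigma_f = 4 * tau * x / d
sigma_f = 4 * 73 * 153.2 / 13.8 = 3241.6 MPa

3241.6 MPa


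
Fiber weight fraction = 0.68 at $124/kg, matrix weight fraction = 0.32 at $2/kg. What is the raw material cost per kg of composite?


Cost = cost_f*Wf + cost_m*Wm = 124*0.68 + 2*0.32 = $84.96/kg

$84.96/kg


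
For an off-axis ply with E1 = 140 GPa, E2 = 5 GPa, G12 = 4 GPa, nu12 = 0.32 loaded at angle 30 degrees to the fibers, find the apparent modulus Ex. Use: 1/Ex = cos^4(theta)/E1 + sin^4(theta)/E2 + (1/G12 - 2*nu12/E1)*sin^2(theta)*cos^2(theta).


cos^4(30) = 0.5625, sin^4(30) = 0.0625, sin^2(30)*cos^2(30) = 0.1875
1/G12 - 2*nu12/E1 = 1/4 - 2*0.32/140 = 0.245429 GPa^-1
1/Ex = 0.5625/140 + 0.0625/5 + 0.245429*0.1875 = 0.0625357 GPa^-1
Ex = 15.99 GPa

15.99 GPa


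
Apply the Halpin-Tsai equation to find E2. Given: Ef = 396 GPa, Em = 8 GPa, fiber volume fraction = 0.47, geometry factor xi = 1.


eta = (Ef/Em - 1)/(Ef/Em + xi) = (49.5 - 1)/(49.5 + 1) = 0.9604
E2 = Em*(1+xi*eta*Vf)/(1-eta*Vf) = 21.16 GPa

21.16 GPa


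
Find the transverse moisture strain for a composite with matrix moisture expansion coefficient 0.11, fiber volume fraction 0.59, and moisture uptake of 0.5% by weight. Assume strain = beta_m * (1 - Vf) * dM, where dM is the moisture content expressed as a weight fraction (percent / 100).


dM = 0.5/100 = 0.005
strain = beta_m * (1-Vf) * dM = 0.11 * 0.41 * 0.005 = 0.0002255

0.0002255


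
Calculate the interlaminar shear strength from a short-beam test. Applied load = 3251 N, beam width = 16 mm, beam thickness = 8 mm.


ILSS = 3F/(4bh) = 3*3251/(4*16*8) = 19.05 MPa

19.05 MPa


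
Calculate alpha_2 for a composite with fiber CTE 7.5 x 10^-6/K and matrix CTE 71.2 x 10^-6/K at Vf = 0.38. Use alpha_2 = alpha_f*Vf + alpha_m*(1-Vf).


alpha_2 = alpha_f*Vf + alpha_m*(1-Vf) = 7.5*0.38 + 71.2*0.62 = 47.0 x 10^-6/K

47.0 x 10^-6/K


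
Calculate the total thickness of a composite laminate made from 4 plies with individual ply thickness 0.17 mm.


h = n * t_ply = 4 * 0.17 = 0.68 mm

0.68 mm


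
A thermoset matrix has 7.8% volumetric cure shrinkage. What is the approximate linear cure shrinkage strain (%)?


Linear shrinkage ≈ vol_shrink/3 = 7.8/3 = 2.6%

2.6%


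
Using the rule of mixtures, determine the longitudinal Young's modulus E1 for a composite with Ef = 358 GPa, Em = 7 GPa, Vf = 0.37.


E1 = Ef*Vf + Em*(1-Vf) = 358*0.37 + 7*0.63 = 136.87 GPa

136.87 GPa


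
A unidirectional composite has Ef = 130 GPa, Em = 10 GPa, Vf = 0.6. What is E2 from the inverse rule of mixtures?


1/E2 = Vf/Ef + (1-Vf)/Em = 0.6/130 + 0.4/10
E2 = 22.41 GPa

22.41 GPa


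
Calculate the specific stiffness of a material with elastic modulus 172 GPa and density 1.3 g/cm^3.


Specific stiffness = E/rho = 172/1.3 = 132.3 GPa/(g/cm^3)

132.3 GPa/(g/cm^3)


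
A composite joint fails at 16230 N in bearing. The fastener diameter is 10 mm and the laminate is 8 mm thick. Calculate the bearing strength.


sigma_br = F/(d*h) = 16230/(10*8) = 202.9 MPa

202.9 MPa


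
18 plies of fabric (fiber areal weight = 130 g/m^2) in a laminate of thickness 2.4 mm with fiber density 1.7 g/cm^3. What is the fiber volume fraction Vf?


Vf = n * FAW / (rho_f * h * 1000) = 18 * 130 / (1.7 * 2.4 * 1000) = 0.5735

0.5735


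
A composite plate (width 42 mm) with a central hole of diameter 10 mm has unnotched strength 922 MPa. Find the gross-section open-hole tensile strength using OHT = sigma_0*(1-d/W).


OHT = sigma_0*(1-d/W) = 922*(1-10/42) = 702.5 MPa

702.5 MPa


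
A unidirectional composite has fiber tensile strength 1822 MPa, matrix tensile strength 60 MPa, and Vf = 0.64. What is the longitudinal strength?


sigma_1 = sigma_f*Vf + sigma_m*(1-Vf) = 1822*0.64 + 60*0.36 = 1187.7 MPa

1187.7 MPa


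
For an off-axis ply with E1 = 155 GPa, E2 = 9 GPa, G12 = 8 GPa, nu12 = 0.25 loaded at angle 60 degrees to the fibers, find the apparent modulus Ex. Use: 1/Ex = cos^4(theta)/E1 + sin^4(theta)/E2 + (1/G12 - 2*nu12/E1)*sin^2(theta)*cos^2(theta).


cos^4(60) = 0.0625, sin^4(60) = 0.5625, sin^2(60)*cos^2(60) = 0.1875
1/G12 - 2*nu12/E1 = 1/8 - 2*0.25/155 = 0.121774 GPa^-1
1/Ex = 0.0625/155 + 0.5625/9 + 0.121774*0.1875 = 0.0857359 GPa^-1
Ex = 11.66 GPa

11.66 GPa


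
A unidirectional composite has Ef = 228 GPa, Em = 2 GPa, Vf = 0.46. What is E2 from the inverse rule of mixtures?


1/E2 = Vf/Ef + (1-Vf)/Em = 0.46/228 + 0.54/2
E2 = 3.68 GPa

3.68 GPa


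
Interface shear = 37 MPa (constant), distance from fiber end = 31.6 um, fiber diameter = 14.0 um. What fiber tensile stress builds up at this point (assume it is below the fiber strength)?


Force balance: sigma_f * (pi*d^2/4) = tau * (pi*d) * x  ->  sigma_f = 4 * tau * x / d
sigma_f = 4 * 37 * 31.6 / 14.0 = 334.1 MPa

334.1 MPa


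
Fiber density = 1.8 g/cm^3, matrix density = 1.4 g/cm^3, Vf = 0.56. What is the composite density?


rho_c = rho_f*Vf + rho_m*(1-Vf) = 1.8*0.56 + 1.4*0.44 = 1.624 g/cm^3

1.624 g/cm^3


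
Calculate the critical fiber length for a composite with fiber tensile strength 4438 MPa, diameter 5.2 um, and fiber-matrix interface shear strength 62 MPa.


Lc = sigma_f * d / (2 * tau_i) = 4438 * 5.2 / (2 * 62) = 186.1 um

186.1 um


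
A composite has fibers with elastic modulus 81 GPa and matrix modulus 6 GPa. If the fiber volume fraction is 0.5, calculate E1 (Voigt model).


E1 = Ef*Vf + Em*(1-Vf) = 81*0.5 + 6*0.5 = 43.5 GPa

43.5 GPa


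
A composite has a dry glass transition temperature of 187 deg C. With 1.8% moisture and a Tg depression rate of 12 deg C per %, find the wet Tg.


Tg_wet = Tg_dry - k*moisture = 187 - 12*1.8 = 165.4 deg C

165.4 deg C


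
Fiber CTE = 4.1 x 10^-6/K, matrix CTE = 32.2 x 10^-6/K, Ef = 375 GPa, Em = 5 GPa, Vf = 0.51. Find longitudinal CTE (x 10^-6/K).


E1 = Ef*Vf + Em*(1-Vf) = 193.7
alpha_1 = (alpha_f*Ef*Vf + alpha_m*Em*(1-Vf))/E1 = 4.46 x 10^-6/K

4.46 x 10^-6/K


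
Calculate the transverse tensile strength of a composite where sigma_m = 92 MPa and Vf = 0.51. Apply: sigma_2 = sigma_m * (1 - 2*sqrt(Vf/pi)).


factor = 1 - 2*sqrt(0.51/pi) = 0.1942
sigma_2 = 92 * 0.1942 = 17.86 MPa

17.86 MPa


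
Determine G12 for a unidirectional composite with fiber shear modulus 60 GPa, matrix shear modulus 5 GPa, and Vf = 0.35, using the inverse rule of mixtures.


1/G12 = Vf/Gf + (1-Vf)/Gm = 0.35/60 + 0.65/5
G12 = 7.36 GPa

7.36 GPa


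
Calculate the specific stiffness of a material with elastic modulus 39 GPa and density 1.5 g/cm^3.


Specific stiffness = E/rho = 39/1.5 = 26.0 GPa/(g/cm^3)

26.0 GPa/(g/cm^3)


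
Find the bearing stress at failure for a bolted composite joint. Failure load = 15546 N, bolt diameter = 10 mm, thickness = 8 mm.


sigma_br = F/(d*h) = 15546/(10*8) = 194.3 MPa

194.3 MPa


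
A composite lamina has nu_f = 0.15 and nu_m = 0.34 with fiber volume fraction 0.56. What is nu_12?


nu_12 = nu_f*Vf + nu_m*(1-Vf) = 0.15*0.56 + 0.34*0.44 = 0.2336

0.2336


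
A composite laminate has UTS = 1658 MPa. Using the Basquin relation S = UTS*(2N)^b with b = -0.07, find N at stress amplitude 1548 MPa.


N = 0.5 * (S/UTS)^(1/b) = 0.5 * (1548/1658)^(1/-0.07) = 1.3331 cycles

1.3331 cycles


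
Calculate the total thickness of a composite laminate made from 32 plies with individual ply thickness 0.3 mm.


h = n * t_ply = 32 * 0.3 = 9.6 mm

9.6 mm


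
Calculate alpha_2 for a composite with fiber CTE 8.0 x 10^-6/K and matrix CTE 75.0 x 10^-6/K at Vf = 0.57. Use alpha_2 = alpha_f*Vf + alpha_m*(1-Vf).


alpha_2 = alpha_f*Vf + alpha_m*(1-Vf) = 8.0*0.57 + 75.0*0.43 = 36.8 x 10^-6/K

36.8 x 10^-6/K


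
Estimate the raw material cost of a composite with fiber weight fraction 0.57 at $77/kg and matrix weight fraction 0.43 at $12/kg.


Cost = cost_f*Wf + cost_m*Wm = 77*0.57 + 12*0.43 = $49.05/kg

$49.05/kg


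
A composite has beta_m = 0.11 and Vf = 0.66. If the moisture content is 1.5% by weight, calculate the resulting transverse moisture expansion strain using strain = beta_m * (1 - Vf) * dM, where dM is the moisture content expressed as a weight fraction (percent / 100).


dM = 1.5/100 = 0.015
strain = beta_m * (1-Vf) * dM = 0.11 * 0.34 * 0.015 = 0.000561

0.000561


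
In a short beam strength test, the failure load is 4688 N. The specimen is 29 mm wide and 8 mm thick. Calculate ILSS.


ILSS = 3F/(4bh) = 3*4688/(4*29*8) = 15.16 MPa

15.16 MPa


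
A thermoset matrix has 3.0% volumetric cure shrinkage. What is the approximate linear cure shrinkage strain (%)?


Linear shrinkage ≈ vol_shrink/3 = 3.0/3 = 1.0%

1.0%


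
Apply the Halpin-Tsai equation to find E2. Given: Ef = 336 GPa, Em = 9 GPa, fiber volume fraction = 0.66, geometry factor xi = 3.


eta = (Ef/Em - 1)/(Ef/Em + xi) = (37.3333 - 1)/(37.3333 + 3) = 0.9008
E2 = Em*(1+xi*eta*Vf)/(1-eta*Vf) = 61.79 GPa

61.79 GPa


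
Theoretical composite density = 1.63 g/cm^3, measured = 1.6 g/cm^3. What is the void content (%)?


Void% = (rho_theo - rho_actual)/rho_theo * 100 = (1.63 - 1.6)/1.63 * 100 = 1.84%

1.84%


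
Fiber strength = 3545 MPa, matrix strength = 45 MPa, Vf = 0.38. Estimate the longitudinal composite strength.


sigma_1 = sigma_f*Vf + sigma_m*(1-Vf) = 3545*0.38 + 45*0.62 = 1375.0 MPa

1375.0 MPa


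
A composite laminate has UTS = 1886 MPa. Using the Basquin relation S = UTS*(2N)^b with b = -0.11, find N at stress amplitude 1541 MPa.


N = 0.5 * (S/UTS)^(1/b) = 0.5 * (1541/1886)^(1/-0.11) = 3.1376 cycles

3.1376 cycles


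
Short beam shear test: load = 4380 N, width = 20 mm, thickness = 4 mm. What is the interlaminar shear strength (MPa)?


ILSS = 3F/(4bh) = 3*4380/(4*20*4) = 41.06 MPa

41.06 MPa


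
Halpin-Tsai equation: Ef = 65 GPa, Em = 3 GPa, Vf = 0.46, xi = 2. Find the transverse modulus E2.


eta = (Ef/Em - 1)/(Ef/Em + xi) = (21.6667 - 1)/(21.6667 + 2) = 0.8732
E2 = Em*(1+xi*eta*Vf)/(1-eta*Vf) = 9.04 GPa

9.04 GPa


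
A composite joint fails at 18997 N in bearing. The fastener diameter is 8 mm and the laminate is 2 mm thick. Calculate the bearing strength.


sigma_br = F/(d*h) = 18997/(8*2) = 1187.3 MPa

1187.3 MPa


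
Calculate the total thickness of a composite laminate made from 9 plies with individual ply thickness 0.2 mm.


h = n * t_ply = 9 * 0.2 = 1.8 mm

1.8 mm


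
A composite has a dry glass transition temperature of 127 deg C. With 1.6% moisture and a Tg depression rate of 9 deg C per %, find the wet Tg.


Tg_wet = Tg_dry - k*moisture = 127 - 9*1.6 = 112.6 deg C

112.6 deg C


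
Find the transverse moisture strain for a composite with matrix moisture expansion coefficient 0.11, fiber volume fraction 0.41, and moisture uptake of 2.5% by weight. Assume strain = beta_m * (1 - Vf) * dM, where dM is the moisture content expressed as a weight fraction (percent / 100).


dM = 2.5/100 = 0.025
strain = beta_m * (1-Vf) * dM = 0.11 * 0.59 * 0.025 = 0.0016225

0.0016225


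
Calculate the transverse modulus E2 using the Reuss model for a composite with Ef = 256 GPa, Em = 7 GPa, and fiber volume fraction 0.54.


1/E2 = Vf/Ef + (1-Vf)/Em = 0.54/256 + 0.46/7
E2 = 14.74 GPa

14.74 GPa


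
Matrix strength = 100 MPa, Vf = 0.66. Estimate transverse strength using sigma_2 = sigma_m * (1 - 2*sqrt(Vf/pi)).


factor = 1 - 2*sqrt(0.66/pi) = 0.0833
sigma_2 = 100 * 0.0833 = 8.33 MPa

8.33 MPa


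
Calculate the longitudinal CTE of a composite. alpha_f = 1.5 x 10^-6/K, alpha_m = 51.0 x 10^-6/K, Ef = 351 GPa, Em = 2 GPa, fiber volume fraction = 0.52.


E1 = Ef*Vf + Em*(1-Vf) = 183.48
alpha_1 = (alpha_f*Ef*Vf + alpha_m*Em*(1-Vf))/E1 = 1.76 x 10^-6/K

1.76 x 10^-6/K


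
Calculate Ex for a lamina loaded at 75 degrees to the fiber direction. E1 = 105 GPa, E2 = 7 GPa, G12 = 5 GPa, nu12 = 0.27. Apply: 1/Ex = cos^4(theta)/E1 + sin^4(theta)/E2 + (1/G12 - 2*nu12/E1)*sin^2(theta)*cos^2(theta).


cos^4(75) = 0.004487, sin^4(75) = 0.870513, sin^2(75)*cos^2(75) = 0.0625
1/G12 - 2*nu12/E1 = 1/5 - 2*0.27/105 = 0.194857 GPa^-1
1/Ex = 0.004487/105 + 0.870513/7 + 0.194857*0.0625 = 0.1365803 GPa^-1
Ex = 7.32 GPa

7.32 GPa


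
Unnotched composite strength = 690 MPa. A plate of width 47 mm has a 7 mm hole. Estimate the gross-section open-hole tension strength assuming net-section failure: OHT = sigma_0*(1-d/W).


OHT = sigma_0*(1-d/W) = 690*(1-7/47) = 587.2 MPa

587.2 MPa


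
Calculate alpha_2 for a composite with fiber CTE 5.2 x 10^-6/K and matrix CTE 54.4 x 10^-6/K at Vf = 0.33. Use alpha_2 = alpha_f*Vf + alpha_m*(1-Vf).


alpha_2 = alpha_f*Vf + alpha_m*(1-Vf) = 5.2*0.33 + 54.4*0.67 = 38.2 x 10^-6/K

38.2 x 10^-6/K


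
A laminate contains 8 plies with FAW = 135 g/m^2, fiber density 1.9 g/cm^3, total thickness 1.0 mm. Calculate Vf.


Vf = n * FAW / (rho_f * h * 1000) = 8 * 135 / (1.9 * 1.0 * 1000) = 0.5684

0.5684


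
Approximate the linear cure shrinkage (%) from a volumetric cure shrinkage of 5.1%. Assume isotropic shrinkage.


Linear shrinkage ≈ vol_shrink/3 = 5.1/3 = 1.7%

1.7%


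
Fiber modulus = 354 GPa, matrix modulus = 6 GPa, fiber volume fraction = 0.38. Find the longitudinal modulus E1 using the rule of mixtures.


E1 = Ef*Vf + Em*(1-Vf) = 354*0.38 + 6*0.62 = 138.24 GPa

138.24 GPa


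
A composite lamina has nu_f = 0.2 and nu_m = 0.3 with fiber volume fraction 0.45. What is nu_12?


nu_12 = nu_f*Vf + nu_m*(1-Vf) = 0.2*0.45 + 0.3*0.55 = 0.255

0.255


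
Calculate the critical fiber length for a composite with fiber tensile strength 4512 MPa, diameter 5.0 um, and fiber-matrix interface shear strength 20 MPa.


Lc = sigma_f * d / (2 * tau_i) = 4512 * 5.0 / (2 * 20) = 564.0 um

564.0 um


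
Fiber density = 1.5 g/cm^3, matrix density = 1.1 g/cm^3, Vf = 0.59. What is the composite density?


rho_c = rho_f*Vf + rho_m*(1-Vf) = 1.5*0.59 + 1.1*0.41 = 1.336 g/cm^3

1.336 g/cm^3


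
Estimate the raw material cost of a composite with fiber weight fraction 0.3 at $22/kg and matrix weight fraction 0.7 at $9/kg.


Cost = cost_f*Wf + cost_m*Wm = 22*0.3 + 9*0.7 = $12.9/kg

$12.9/kg


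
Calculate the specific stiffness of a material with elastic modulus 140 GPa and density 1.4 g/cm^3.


Specific stiffness = E/rho = 140/1.4 = 100.0 GPa/(g/cm^3)

100.0 GPa/(g/cm^3)


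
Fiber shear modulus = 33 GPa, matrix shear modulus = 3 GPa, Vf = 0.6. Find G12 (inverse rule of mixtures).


1/G12 = Vf/Gf + (1-Vf)/Gm = 0.6/33 + 0.4/3
G12 = 6.6 GPa

6.6 GPa


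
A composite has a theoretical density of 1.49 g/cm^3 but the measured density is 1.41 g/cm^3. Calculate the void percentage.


Void% = (rho_theo - rho_actual)/rho_theo * 100 = (1.49 - 1.41)/1.49 * 100 = 5.37%

5.37%


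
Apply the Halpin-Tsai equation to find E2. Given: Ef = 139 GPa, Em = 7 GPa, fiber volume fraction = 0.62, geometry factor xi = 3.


eta = (Ef/Em - 1)/(Ef/Em + xi) = (19.8571 - 1)/(19.8571 + 3) = 0.825
E2 = Em*(1+xi*eta*Vf)/(1-eta*Vf) = 36.32 GPa

36.32 GPa


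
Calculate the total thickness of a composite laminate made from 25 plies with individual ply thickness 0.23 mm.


h = n * t_ply = 25 * 0.23 = 5.75 mm

5.75 mm


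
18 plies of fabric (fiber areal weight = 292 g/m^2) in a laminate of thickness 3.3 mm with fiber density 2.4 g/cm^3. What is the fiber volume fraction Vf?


Vf = n * FAW / (rho_f * h * 1000) = 18 * 292 / (2.4 * 3.3 * 1000) = 0.6636

0.6636


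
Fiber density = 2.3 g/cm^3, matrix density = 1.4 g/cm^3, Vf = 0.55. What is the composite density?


rho_c = rho_f*Vf + rho_m*(1-Vf) = 2.3*0.55 + 1.4*0.45 = 1.895 g/cm^3

1.895 g/cm^3


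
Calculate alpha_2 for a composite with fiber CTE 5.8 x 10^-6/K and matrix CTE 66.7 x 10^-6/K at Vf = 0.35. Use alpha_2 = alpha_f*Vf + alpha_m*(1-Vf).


alpha_2 = alpha_f*Vf + alpha_m*(1-Vf) = 5.8*0.35 + 66.7*0.65 = 45.4 x 10^-6/K

45.4 x 10^-6/K


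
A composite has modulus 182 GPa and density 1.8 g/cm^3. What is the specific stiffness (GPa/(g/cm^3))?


Specific stiffness = E/rho = 182/1.8 = 101.1 GPa/(g/cm^3)

101.1 GPa/(g/cm^3)


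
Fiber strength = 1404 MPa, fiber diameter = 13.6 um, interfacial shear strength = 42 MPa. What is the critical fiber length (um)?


Lc = sigma_f * d / (2 * tau_i) = 1404 * 13.6 / (2 * 42) = 227.3 um

227.3 um


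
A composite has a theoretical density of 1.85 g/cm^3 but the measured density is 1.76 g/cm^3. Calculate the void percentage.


Void% = (rho_theo - rho_actual)/rho_theo * 100 = (1.85 - 1.76)/1.85 * 100 = 4.86%

4.86%


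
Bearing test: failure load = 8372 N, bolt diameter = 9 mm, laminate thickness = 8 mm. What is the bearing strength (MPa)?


sigma_br = F/(d*h) = 8372/(9*8) = 116.3 MPa

116.3 MPa


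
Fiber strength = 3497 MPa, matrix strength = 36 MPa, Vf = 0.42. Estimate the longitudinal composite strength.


sigma_1 = sigma_f*Vf + sigma_m*(1-Vf) = 3497*0.42 + 36*0.58 = 1489.6 MPa

1489.6 MPa


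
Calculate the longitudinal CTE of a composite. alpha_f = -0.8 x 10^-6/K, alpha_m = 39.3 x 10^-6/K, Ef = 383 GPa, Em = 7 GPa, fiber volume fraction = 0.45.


E1 = Ef*Vf + Em*(1-Vf) = 176.2
alpha_1 = (alpha_f*Ef*Vf + alpha_m*Em*(1-Vf))/E1 = 0.08 x 10^-6/K

0.08 x 10^-6/K


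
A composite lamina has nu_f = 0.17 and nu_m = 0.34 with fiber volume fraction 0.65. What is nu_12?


nu_12 = nu_f*Vf + nu_m*(1-Vf) = 0.17*0.65 + 0.34*0.35 = 0.2295

0.2295


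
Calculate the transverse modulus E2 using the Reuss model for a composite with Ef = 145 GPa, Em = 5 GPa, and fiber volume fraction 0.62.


1/E2 = Vf/Ef + (1-Vf)/Em = 0.62/145 + 0.38/5
E2 = 12.46 GPa

12.46 GPa


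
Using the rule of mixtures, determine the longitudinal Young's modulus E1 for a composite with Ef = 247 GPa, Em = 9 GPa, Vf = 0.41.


E1 = Ef*Vf + Em*(1-Vf) = 247*0.41 + 9*0.59 = 106.58 GPa

106.58 GPa


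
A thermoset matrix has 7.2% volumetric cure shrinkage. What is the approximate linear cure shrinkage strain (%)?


Linear shrinkage ≈ vol_shrink/3 = 7.2/3 = 2.4%

2.4%


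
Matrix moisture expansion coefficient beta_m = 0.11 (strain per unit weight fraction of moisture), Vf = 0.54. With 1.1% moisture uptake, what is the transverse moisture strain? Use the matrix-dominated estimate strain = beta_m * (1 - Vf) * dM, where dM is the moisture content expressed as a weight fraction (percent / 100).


dM = 1.1/100 = 0.011
strain = beta_m * (1-Vf) * dM = 0.11 * 0.46 * 0.011 = 0.0005566

0.0005566


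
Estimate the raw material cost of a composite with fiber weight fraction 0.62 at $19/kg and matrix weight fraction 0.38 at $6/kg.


Cost = cost_f*Wf + cost_m*Wm = 19*0.62 + 6*0.38 = $14.06/kg

$14.06/kg


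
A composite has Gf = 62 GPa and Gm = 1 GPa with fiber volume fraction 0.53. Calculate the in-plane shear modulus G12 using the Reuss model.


1/G12 = Vf/Gf + (1-Vf)/Gm = 0.53/62 + 0.47/1
G12 = 2.09 GPa

2.09 GPa


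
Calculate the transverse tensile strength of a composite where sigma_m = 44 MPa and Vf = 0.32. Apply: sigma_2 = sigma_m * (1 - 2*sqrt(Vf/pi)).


factor = 1 - 2*sqrt(0.32/pi) = 0.3617
sigma_2 = 44 * 0.3617 = 15.91 MPa

15.91 MPa


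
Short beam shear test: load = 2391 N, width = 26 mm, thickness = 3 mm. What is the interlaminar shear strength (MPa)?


ILSS = 3F/(4bh) = 3*2391/(4*26*3) = 22.99 MPa

22.99 MPa


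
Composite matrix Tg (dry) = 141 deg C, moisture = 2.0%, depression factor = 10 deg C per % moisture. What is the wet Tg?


Tg_wet = Tg_dry - k*moisture = 141 - 10*2.0 = 121.0 deg C

121.0 deg C


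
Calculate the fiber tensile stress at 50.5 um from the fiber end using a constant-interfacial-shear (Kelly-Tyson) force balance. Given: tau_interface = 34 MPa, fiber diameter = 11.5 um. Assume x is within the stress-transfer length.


Force balance: sigma_f * (pi*d^2/4) = tau * (pi*d) * x  ->  sigma_f = 4 * tau * x / d
sigma_f = 4 * 34 * 50.5 / 11.5 = 597.2 MPa

597.2 MPa


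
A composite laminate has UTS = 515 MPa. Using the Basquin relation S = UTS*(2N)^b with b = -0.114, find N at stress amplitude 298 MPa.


N = 0.5 * (S/UTS)^(1/b) = 0.5 * (298/515)^(1/-0.114) = 60.6878 cycles

60.6878 cycles


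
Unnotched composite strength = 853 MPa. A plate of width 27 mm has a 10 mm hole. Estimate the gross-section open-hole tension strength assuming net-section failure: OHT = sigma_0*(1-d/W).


OHT = sigma_0*(1-d/W) = 853*(1-10/27) = 537.1 MPa

537.1 MPa


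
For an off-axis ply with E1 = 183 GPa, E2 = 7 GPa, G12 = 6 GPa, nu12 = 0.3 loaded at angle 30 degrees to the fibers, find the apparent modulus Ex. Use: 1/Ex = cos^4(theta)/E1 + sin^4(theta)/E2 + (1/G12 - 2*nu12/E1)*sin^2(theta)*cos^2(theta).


cos^4(30) = 0.5625, sin^4(30) = 0.0625, sin^2(30)*cos^2(30) = 0.1875
1/G12 - 2*nu12/E1 = 1/6 - 2*0.3/183 = 0.163388 GPa^-1
1/Ex = 0.5625/183 + 0.0625/7 + 0.163388*0.1875 = 0.0426376 GPa^-1
Ex = 23.45 GPa

23.45 GPa


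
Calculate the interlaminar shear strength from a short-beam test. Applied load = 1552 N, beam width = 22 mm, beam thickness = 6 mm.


ILSS = 3F/(4bh) = 3*1552/(4*22*6) = 8.82 MPa

8.82 MPa


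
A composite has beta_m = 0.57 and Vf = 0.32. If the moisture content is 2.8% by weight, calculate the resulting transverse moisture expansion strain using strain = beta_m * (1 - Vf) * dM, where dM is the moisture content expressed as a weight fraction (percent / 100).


dM = 2.8/100 = 0.028
strain = beta_m * (1-Vf) * dM = 0.57 * 0.68 * 0.028 = 0.0108528

0.0108528


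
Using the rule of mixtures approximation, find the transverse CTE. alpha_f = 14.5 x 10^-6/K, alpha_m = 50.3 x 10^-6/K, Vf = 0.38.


alpha_2 = alpha_f*Vf + alpha_m*(1-Vf) = 14.5*0.38 + 50.3*0.62 = 36.7 x 10^-6/K

36.7 x 10^-6/K


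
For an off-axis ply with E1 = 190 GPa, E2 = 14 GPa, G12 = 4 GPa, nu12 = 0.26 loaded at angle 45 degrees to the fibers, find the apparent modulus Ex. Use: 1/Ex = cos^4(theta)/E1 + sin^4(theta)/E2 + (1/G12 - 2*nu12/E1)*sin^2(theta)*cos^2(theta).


cos^4(45) = 0.25, sin^4(45) = 0.25, sin^2(45)*cos^2(45) = 0.25
1/G12 - 2*nu12/E1 = 1/4 - 2*0.26/190 = 0.247263 GPa^-1
1/Ex = 0.25/190 + 0.25/14 + 0.247263*0.25 = 0.0809887 GPa^-1
Ex = 12.35 GPa

12.35 GPa


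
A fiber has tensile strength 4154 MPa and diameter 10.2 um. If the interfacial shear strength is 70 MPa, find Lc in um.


Lc = sigma_f * d / (2 * tau_i) = 4154 * 10.2 / (2 * 70) = 302.6 um

302.6 um


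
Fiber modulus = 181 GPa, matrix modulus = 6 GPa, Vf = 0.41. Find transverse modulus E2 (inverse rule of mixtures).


1/E2 = Vf/Ef + (1-Vf)/Em = 0.41/181 + 0.59/6
E2 = 9.94 GPa

9.94 GPa


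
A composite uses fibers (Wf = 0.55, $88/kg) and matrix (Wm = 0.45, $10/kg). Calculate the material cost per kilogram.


Cost = cost_f*Wf + cost_m*Wm = 88*0.55 + 10*0.45 = $52.9/kg

$52.9/kg


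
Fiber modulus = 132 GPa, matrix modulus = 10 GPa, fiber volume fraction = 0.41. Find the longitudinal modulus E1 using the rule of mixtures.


E1 = Ef*Vf + Em*(1-Vf) = 132*0.41 + 10*0.59 = 60.02 GPa

60.02 GPa


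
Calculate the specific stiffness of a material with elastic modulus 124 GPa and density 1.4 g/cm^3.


Specific stiffness = E/rho = 124/1.4 = 88.6 GPa/(g/cm^3)

88.6 GPa/(g/cm^3)


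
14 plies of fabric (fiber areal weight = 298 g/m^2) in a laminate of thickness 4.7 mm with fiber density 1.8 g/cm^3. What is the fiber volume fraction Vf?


Vf = n * FAW / (rho_f * h * 1000) = 14 * 298 / (1.8 * 4.7 * 1000) = 0.4931

0.4931


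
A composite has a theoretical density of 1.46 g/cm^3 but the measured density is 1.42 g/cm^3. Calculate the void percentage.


Void% = (rho_theo - rho_actual)/rho_theo * 100 = (1.46 - 1.42)/1.46 * 100 = 2.74%

2.74%


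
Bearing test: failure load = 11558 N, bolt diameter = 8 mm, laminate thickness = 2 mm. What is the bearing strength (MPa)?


sigma_br = F/(d*h) = 11558/(8*2) = 722.4 MPa

722.4 MPa


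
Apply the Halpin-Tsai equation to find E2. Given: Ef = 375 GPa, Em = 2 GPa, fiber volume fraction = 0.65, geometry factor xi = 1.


eta = (Ef/Em - 1)/(Ef/Em + xi) = (187.5 - 1)/(187.5 + 1) = 0.9894
E2 = Em*(1+xi*eta*Vf)/(1-eta*Vf) = 9.21 GPa

9.21 GPa


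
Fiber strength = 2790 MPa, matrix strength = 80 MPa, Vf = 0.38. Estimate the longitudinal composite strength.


sigma_1 = sigma_f*Vf + sigma_m*(1-Vf) = 2790*0.38 + 80*0.62 = 1109.8 MPa

1109.8 MPa


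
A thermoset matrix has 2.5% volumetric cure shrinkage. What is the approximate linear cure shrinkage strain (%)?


Linear shrinkage ≈ vol_shrink/3 = 2.5/3 = 0.833%

0.833%


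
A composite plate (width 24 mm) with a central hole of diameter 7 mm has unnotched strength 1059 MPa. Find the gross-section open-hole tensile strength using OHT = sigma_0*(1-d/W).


OHT = sigma_0*(1-d/W) = 1059*(1-7/24) = 750.1 MPa

750.1 MPa


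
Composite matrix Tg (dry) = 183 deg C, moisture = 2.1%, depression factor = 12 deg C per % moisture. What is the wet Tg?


Tg_wet = Tg_dry - k*moisture = 183 - 12*2.1 = 157.8 deg C

157.8 deg C


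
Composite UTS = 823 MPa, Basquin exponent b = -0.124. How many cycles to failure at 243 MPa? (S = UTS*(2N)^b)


N = 0.5 * (S/UTS)^(1/b) = 0.5 * (243/823)^(1/-0.124) = 9364.8047 cycles

9364.8047 cycles


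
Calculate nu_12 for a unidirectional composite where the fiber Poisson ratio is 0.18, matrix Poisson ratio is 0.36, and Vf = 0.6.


nu_12 = nu_f*Vf + nu_m*(1-Vf) = 0.18*0.6 + 0.36*0.4 = 0.252

0.252


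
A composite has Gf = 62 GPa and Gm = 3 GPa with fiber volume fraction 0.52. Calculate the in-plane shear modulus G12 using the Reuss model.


1/G12 = Vf/Gf + (1-Vf)/Gm = 0.52/62 + 0.48/3
G12 = 5.94 GPa

5.94 GPa


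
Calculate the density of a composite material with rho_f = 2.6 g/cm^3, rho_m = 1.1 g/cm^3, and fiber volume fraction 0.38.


rho_c = rho_f*Vf + rho_m*(1-Vf) = 2.6*0.38 + 1.1*0.62 = 1.67 g/cm^3

1.67 g/cm^3


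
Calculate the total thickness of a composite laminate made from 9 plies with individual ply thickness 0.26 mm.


h = n * t_ply = 9 * 0.26 = 2.34 mm

2.34 mm


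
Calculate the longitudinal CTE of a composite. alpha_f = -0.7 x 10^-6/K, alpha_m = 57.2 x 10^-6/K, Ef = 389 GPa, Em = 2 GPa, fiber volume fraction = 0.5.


E1 = Ef*Vf + Em*(1-Vf) = 195.5
alpha_1 = (alpha_f*Ef*Vf + alpha_m*Em*(1-Vf))/E1 = -0.4 x 10^-6/K

-0.4 x 10^-6/K


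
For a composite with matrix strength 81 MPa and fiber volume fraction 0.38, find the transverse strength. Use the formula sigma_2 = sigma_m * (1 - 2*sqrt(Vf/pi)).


factor = 1 - 2*sqrt(0.38/pi) = 0.3044
sigma_2 = 81 * 0.3044 = 24.66 MPa

24.66 MPa


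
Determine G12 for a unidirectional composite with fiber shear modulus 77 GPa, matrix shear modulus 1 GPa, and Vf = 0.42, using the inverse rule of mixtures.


1/G12 = Vf/Gf + (1-Vf)/Gm = 0.42/77 + 0.58/1
G12 = 1.71 GPa

1.71 GPa


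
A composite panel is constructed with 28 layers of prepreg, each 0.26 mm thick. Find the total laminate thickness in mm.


h = n * t_ply = 28 * 0.26 = 7.28 mm

7.28 mm


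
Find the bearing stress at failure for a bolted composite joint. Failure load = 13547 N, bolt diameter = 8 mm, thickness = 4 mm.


sigma_br = F/(d*h) = 13547/(8*4) = 423.3 MPa

423.3 MPa


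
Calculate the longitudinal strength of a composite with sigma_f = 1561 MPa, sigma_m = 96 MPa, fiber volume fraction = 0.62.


sigma_1 = sigma_f*Vf + sigma_m*(1-Vf) = 1561*0.62 + 96*0.38 = 1004.3 MPa

1004.3 MPa


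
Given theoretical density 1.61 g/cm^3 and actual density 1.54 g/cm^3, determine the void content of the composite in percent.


Void% = (rho_theo - rho_actual)/rho_theo * 100 = (1.61 - 1.54)/1.61 * 100 = 4.35%

4.35%


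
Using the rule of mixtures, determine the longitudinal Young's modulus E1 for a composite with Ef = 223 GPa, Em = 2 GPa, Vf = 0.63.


E1 = Ef*Vf + Em*(1-Vf) = 223*0.63 + 2*0.37 = 141.23 GPa

141.23 GPa


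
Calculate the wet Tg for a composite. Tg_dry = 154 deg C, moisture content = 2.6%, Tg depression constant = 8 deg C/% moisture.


Tg_wet = Tg_dry - k*moisture = 154 - 8*2.6 = 133.2 deg C

133.2 deg C


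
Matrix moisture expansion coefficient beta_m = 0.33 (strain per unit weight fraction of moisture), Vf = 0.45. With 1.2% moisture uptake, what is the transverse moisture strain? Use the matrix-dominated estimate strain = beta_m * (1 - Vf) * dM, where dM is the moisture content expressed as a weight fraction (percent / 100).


dM = 1.2/100 = 0.012
strain = beta_m * (1-Vf) * dM = 0.33 * 0.55 * 0.012 = 0.002178

0.002178


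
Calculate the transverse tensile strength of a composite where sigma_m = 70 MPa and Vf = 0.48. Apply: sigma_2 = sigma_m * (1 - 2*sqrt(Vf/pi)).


factor = 1 - 2*sqrt(0.48/pi) = 0.2182
sigma_2 = 70 * 0.2182 = 15.28 MPa

15.28 MPa


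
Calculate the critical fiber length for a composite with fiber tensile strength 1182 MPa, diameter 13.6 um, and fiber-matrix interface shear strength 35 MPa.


Lc = sigma_f * d / (2 * tau_i) = 1182 * 13.6 / (2 * 35) = 229.6 um

229.6 um


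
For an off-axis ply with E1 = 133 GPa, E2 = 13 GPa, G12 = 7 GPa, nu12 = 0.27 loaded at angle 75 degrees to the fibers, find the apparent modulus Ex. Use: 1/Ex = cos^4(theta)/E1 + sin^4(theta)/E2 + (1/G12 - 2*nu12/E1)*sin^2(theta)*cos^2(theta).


cos^4(75) = 0.004487, sin^4(75) = 0.870513, sin^2(75)*cos^2(75) = 0.0625
1/G12 - 2*nu12/E1 = 1/7 - 2*0.27/133 = 0.138797 GPa^-1
1/Ex = 0.004487/133 + 0.870513/13 + 0.138797*0.0625 = 0.0756711 GPa^-1
Ex = 13.22 GPa

13.22 GPa


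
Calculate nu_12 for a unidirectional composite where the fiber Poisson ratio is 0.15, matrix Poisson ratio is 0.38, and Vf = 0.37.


nu_12 = nu_f*Vf + nu_m*(1-Vf) = 0.15*0.37 + 0.38*0.63 = 0.2949

0.2949


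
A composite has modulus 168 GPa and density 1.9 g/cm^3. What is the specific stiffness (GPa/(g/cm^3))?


Specific stiffness = E/rho = 168/1.9 = 88.4 GPa/(g/cm^3)

88.4 GPa/(g/cm^3)


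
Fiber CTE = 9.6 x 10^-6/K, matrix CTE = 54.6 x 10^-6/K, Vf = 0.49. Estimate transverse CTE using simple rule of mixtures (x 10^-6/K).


alpha_2 = alpha_f*Vf + alpha_m*(1-Vf) = 9.6*0.49 + 54.6*0.51 = 32.6 x 10^-6/K

32.6 x 10^-6/K


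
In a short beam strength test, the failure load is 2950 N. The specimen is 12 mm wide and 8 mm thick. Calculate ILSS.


ILSS = 3F/(4bh) = 3*2950/(4*12*8) = 23.05 MPa

23.05 MPa


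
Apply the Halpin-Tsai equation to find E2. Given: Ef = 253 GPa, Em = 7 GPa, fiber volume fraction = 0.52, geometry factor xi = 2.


eta = (Ef/Em - 1)/(Ef/Em + xi) = (36.1429 - 1)/(36.1429 + 2) = 0.9213
E2 = Em*(1+xi*eta*Vf)/(1-eta*Vf) = 26.31 GPa

26.31 GPa


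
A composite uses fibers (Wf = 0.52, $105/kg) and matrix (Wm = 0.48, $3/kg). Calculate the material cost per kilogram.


Cost = cost_f*Wf + cost_m*Wm = 105*0.52 + 3*0.48 = $56.04/kg

$56.04/kg


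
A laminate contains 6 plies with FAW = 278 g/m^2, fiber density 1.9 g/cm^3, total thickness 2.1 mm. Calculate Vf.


Vf = n * FAW / (rho_f * h * 1000) = 6 * 278 / (1.9 * 2.1 * 1000) = 0.418

0.418
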